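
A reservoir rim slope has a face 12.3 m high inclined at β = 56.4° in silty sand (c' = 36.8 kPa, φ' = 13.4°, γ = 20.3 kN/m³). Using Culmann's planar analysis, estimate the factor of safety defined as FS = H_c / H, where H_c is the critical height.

H_c = (4c'/γ) · sinβ cosφ' / [1 − cos(β − φ')]
    = (4·36.8/20.3) · sin56.4°·cos13.4° / [1 − cos43.0°]
    = 7.251 · 0.8102 / 0.2686 = 21.87 m
FS = H_c / H = 21.87 / 12.3 = 1.778

FS = 1.78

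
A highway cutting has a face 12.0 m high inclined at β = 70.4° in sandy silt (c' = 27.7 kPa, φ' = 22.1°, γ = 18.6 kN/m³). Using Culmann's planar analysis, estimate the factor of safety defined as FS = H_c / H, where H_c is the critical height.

H_c = (4c'/γ) · sinβ cosφ' / [1 − cos(β − φ')]
    = (4·27.7/18.6) · sin70.4°·cos22.1° / [1 − cos48.3°]
    = 5.957 · 0.8728 / 0.3348 = 15.53 m
FS = H_c / H = 15.53 / 12.0 = 1.294

FS = 1.29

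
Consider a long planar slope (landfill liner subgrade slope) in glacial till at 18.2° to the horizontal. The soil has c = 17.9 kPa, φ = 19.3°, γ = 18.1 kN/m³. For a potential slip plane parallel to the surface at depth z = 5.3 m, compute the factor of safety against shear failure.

FS = 1.69

For an infinite slope with a slip plane parallel to the surface (no pore pressure): FS = [c + γz cos²β tanφ] / [γz sinβ cosβ].
γz = 18.1·5.3 = 95.93 kN/m²
Numerator = 17.9 + 95.93·cos²18.2°·tan19.3° = 17.9 + 95.93·0.9024·0.3502 = 48.217 kPa
Denominator = 95.93·sin18.2°·cos18.2° = 95.93·0.3123·0.9500 = 28.463 kPa
FS = 48.217 / 28.463 = 1.694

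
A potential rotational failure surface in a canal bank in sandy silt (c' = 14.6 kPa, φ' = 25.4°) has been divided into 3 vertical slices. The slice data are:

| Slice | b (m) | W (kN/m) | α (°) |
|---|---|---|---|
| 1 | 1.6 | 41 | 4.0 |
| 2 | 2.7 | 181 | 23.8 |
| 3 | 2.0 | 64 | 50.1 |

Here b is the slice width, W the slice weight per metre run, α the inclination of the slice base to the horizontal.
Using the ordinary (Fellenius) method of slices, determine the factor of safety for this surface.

Ordinary method of slices: FS = Σ[c'·Δl_i + (W_i cosα_i)·tanφ'] / Σ W_i sinα_i, with Δl_i = b_i / cosα_i.
Slice 1: Δl = 1.6/cos4.0° = 1.604 m; N'_1 = 41·cos4.0° = 40.9; c'Δl = 23.42; W sinα = 2.9
Slice 2: Δl = 2.7/cos23.8° = 2.951 m; N'_2 = 181·cos23.8° = 165.6; c'Δl = 43.08; W sinα = 73.0
Slice 3: Δl = 2.0/cos50.1° = 3.118 m; N'_3 = 64·cos50.1° = 41.1; c'Δl = 45.52; W sinα = 49.1
Σc'Δl = 112.0 kN/m; ΣN' = 247.6 kN/m; ΣW sinα = 125.0 kN/m
Resisting = 112.0 + 247.6·tan25.4° = 112.0 + 117.6 = 229.6 kN/m
FS = 229.6 / 125.0 = 1.837

FS = 1.84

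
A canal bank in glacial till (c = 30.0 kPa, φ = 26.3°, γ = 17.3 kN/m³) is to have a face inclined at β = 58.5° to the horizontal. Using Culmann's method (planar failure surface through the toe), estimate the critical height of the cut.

H_c = 34.47 m

Culmann's analysis gives the critical failure plane at α_cr = (β + φ)/2 = (58.5 + 26.3)/2 = 42.4°, and the critical height
H_c = (4c/γ) · sinβ cosφ / [1 − cos(β − φ)]
    = (4·30.0/17.3) · sin58.5°·cos26.3° / [1 − cos(32.2°)]
    = 6.936 · 0.8526·0.8965 / [1 − 0.8462]
    = 6.936 · 0.7644 / 0.1538
    = 34.47 m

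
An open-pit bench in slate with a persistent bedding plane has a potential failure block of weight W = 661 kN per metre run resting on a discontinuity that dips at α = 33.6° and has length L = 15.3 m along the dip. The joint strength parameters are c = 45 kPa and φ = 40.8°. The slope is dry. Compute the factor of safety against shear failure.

FS = 3.18

Resolving the block weight along and normal to the plane and applying the Mohr–Coulomb strength on the joint:
N' = W cosα = 661·cos33.6° = 550.6 kN/m
Driving force T = W sinα = 661·sin33.6° = 365.8 kN/m
Resisting force R = c·L + N'·tanφ = 45·15.3 + 550.6·tan40.8° = 688.5 + 475.2 = 1163.7 kN/m
FS = R / T = 1163.7 / 365.8 = 3.181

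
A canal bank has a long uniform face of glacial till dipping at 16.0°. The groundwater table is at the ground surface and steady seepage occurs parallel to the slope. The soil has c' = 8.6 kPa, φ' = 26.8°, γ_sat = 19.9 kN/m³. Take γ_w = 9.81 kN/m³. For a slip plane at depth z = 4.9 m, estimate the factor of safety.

FS = 1.23

With seepage parallel to the slope and the water table at the surface, the effective normal stress on the slip plane uses the buoyant unit weight γ' = γ_sat − γ_w while the driving shear stress uses γ_sat:
FS = [c' + γ' z cos²β tanφ'] / [γ_sat z sinβ cosβ]
γ' = 19.9 − 9.81 = 10.09 kN/m³
Numerator = 8.6 + 10.09·4.9·cos²16.0°·tan26.8° = 8.6 + 10.09·4.9·0.9240·0.5051 = 31.677 kPa
Denominator = 19.9·4.9·sin16.0°·cos16.0° = 19.9·4.9·0.2756·0.9613 = 25.836 kPa
FS = 31.677 / 25.836 = 1.226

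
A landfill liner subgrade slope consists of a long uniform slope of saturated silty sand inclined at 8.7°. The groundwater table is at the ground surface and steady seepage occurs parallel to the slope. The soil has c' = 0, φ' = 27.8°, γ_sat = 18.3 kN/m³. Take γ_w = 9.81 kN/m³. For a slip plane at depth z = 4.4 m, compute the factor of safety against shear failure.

With seepage parallel to the slope and the water table at the surface, the effective normal stress on the slip plane uses the buoyant unit weight γ' = γ_sat − γ_w while the driving shear stress uses γ_sat:
FS = [c' + γ' z cos²β tanφ'] / [γ_sat z sinβ cosβ]
(For c' = 0 this reduces to FS = (γ'/γ_sat)·tanφ'/tanβ.)
γ' = 18.3 − 9.81 = 8.49 kN/m³
Numerator = 0.0 + 8.49·4.4·cos²8.7°·tan27.8° = 0.0 + 8.49·4.4·0.9771·0.5272 = 19.245 kPa
Denominator = 18.3·4.4·sin8.7°·cos8.7° = 18.3·4.4·0.1513·0.9885 = 12.039 kPa
FS = 19.245 / 12.039 = 1.599

FS = 1.60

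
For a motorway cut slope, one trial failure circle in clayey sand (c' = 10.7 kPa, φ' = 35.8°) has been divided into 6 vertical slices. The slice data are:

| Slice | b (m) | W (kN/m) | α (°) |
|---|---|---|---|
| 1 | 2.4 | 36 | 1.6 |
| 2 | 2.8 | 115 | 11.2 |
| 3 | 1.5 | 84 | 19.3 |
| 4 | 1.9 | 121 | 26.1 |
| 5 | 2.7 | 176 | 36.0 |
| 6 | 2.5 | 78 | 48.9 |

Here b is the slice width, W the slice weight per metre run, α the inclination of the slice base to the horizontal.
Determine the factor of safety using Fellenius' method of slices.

FS = 2.08

Ordinary method of slices: FS = Σ[c'·Δl_i + (W_i cosα_i)·tanφ'] / Σ W_i sinα_i, with Δl_i = b_i / cosα_i.
Slice 1: Δl = 2.4/cos1.6° = 2.401 m; N'_1 = 36·cos1.6° = 36.0; c'Δl = 25.69; W sinα = 1.0
Slice 2: Δl = 2.8/cos11.2° = 2.854 m; N'_2 = 115·cos11.2° = 112.8; c'Δl = 30.54; W sinα = 22.3
Slice 3: Δl = 1.5/cos19.3° = 1.589 m; N'_3 = 84·cos19.3° = 79.3; c'Δl = 17.01; W sinα = 27.8
Slice 4: Δl = 1.9/cos26.1° = 2.116 m; N'_4 = 121·cos26.1° = 108.7; c'Δl = 22.64; W sinα = 53.2
Slice 5: Δl = 2.7/cos36.0° = 3.337 m; N'_5 = 176·cos36.0° = 142.4; c'Δl = 35.71; W sinα = 103.5
Slice 6: Δl = 2.5/cos48.9° = 3.803 m; N'_6 = 78·cos48.9° = 51.3; c'Δl = 40.69; W sinα = 58.8
Σc'Δl = 172.3 kN/m; ΣN' = 530.4 kN/m; ΣW sinα = 266.6 kN/m
Resisting = 172.3 + 530.4·tan35.8° = 172.3 + 382.5 = 554.8 kN/m
FS = 554.8 / 266.6 = 2.081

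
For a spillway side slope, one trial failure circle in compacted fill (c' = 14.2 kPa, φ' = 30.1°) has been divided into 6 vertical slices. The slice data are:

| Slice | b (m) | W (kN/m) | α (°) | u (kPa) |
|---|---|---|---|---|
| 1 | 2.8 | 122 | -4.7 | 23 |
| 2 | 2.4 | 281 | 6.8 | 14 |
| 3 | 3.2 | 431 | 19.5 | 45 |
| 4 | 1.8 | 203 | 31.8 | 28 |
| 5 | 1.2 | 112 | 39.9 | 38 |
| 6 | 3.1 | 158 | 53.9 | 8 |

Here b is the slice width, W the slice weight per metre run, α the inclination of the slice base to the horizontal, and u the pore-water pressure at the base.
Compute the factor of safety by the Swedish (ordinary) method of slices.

FS = 1.44

Ordinary method of slices: FS = Σ[c'·Δl_i + (W_i cosα_i − u_i·Δl_i)·tanφ'] / Σ W_i sinα_i, with Δl_i = b_i / cosα_i.
Slice 1: Δl = 2.8/cos(-4.7°) = 2.809 m; N'_1 = 122·cos(-4.7°) − 23·2.809 = 57.0; c'Δl = 39.89; W sinα = -10.0
Slice 2: Δl = 2.4/cos6.8° = 2.417 m; N'_2 = 281·cos6.8° − 14·2.417 = 245.2; c'Δl = 34.32; W sinα = 33.3
Slice 3: Δl = 3.2/cos19.5° = 3.395 m; N'_3 = 431·cos19.5° − 45·3.395 = 253.5; c'Δl = 48.20; W sinα = 143.9
Slice 4: Δl = 1.8/cos31.8° = 2.118 m; N'_4 = 203·cos31.8° − 28·2.118 = 113.2; c'Δl = 30.07; W sinα = 107.0
Slice 5: Δl = 1.2/cos39.9° = 1.564 m; N'_5 = 112·cos39.9° − 38·1.564 = 26.5; c'Δl = 22.21; W sinα = 71.8
Slice 6: Δl = 3.1/cos53.9° = 5.261 m; N'_6 = 158·cos53.9° − 8·5.261 = 51.0; c'Δl = 74.71; W sinα = 127.7
Σc'Δl = 249.4 kN/m; ΣN' = 746.4 kN/m; ΣW sinα = 473.6 kN/m
Resisting = 249.4 + 746.4·tan30.1° = 249.4 + 432.7 = 682.1 kN/m
FS = 682.1 / 473.6 = 1.440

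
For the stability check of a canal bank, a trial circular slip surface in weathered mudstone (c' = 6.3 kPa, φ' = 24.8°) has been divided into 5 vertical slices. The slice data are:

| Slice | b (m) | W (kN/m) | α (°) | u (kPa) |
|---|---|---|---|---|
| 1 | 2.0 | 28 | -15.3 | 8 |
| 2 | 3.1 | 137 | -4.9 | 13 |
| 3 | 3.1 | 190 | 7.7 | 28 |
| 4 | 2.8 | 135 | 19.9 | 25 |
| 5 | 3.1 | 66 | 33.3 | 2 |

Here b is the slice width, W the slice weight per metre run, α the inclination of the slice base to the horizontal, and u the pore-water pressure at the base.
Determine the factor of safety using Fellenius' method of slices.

FS = 2.67

Ordinary method of slices: FS = Σ[c'·Δl_i + (W_i cosα_i − u_i·Δl_i)·tanφ'] / Σ W_i sinα_i, with Δl_i = b_i / cosα_i.
Slice 1: Δl = 2.0/cos(-15.3°) = 2.073 m; N'_1 = 28·cos(-15.3°) − 8·2.073 = 10.4; c'Δl = 13.06; W sinα = -7.4
Slice 2: Δl = 3.1/cos(-4.9°) = 3.111 m; N'_2 = 137·cos(-4.9°) − 13·3.111 = 96.1; c'Δl = 19.60; W sinα = -11.7
Slice 3: Δl = 3.1/cos7.7° = 3.128 m; N'_3 = 190·cos7.7° − 28·3.128 = 100.7; c'Δl = 19.71; W sinα = 25.5
Slice 4: Δl = 2.8/cos19.9° = 2.978 m; N'_4 = 135·cos19.9° − 25·2.978 = 52.5; c'Δl = 18.76; W sinα = 46.0
Slice 5: Δl = 3.1/cos33.3° = 3.709 m; N'_5 = 66·cos33.3° − 2·3.709 = 47.7; c'Δl = 23.37; W sinα = 36.2
Σc'Δl = 94.5 kN/m; ΣN' = 307.4 kN/m; ΣW sinα = 88.6 kN/m
Resisting = 94.5 + 307.4·tan24.8° = 94.5 + 142.0 = 236.5 kN/m
FS = 236.5 / 88.6 = 2.671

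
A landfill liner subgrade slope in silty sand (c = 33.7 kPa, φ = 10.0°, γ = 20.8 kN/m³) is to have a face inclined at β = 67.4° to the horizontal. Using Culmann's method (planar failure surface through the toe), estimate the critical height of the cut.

H_c = 12.78 m

Culmann's analysis gives the critical failure plane at α_cr = (β + φ)/2 = (67.4 + 10.0)/2 = 38.7°, and the critical height
H_c = (4c/γ) · sinβ cosφ / [1 − cos(β − φ)]
    = (4·33.7/20.8) · sin67.4°·cos10.0° / [1 − cos(57.4°)]
    = 6.481 · 0.9232·0.9848 / [1 − 0.5388]
    = 6.481 · 0.9092 / 0.4612
    = 12.78 m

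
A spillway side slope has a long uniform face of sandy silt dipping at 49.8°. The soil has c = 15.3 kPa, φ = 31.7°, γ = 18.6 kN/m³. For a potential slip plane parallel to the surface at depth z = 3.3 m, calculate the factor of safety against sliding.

FS = 1.03

For an infinite slope with a slip plane parallel to the surface (no pore pressure): FS = [c + γz cos²β tanφ] / [γz sinβ cosβ].
γz = 18.6·3.3 = 61.38 kN/m²
Numerator = 15.3 + 61.38·cos²49.8°·tan31.7° = 15.3 + 61.38·0.4166·0.6176 = 31.094 kPa
Denominator = 61.38·sin49.8°·cos49.8° = 61.38·0.7638·0.6455 = 30.260 kPa
FS = 31.094 / 30.260 = 1.028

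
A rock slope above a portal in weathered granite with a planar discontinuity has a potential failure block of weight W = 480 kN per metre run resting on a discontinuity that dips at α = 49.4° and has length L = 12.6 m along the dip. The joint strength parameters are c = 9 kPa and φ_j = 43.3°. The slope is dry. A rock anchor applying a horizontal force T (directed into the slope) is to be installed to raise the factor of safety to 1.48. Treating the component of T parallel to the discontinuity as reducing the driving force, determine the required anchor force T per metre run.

Resolving forces along and normal to the sliding plane, with the horizontal anchor force T adding T·sinα to the effective normal force and T·cosα acting up the plane against the driving force:
FS = [cL + (W cosα + T sinα) tanφ_j] / [W sinα − T cosα]
Without the anchor: N' = 312.4 kN/m, driving T_d = 364.5 kN/m, resisting R = 9·12.6 + 312.4·tan43.3° = 407.8 kN/m, FS = 1.12.
Setting FS = 1.48 and solving for T:
1.48·(364.5 − T cos49.4°) = 407.8 + T sin49.4°·tan43.3°
T·(sin49.4°·tan43.3° + 1.48·cos49.4°) = 1.48·364.5 − 407.8
T·(0.7593·0.9424 + 1.48·0.6508) = 539.4 − 407.8 = 131.6
T·1.6786 = 131.6
T = 78.4 kN/m

T = 78 kN/m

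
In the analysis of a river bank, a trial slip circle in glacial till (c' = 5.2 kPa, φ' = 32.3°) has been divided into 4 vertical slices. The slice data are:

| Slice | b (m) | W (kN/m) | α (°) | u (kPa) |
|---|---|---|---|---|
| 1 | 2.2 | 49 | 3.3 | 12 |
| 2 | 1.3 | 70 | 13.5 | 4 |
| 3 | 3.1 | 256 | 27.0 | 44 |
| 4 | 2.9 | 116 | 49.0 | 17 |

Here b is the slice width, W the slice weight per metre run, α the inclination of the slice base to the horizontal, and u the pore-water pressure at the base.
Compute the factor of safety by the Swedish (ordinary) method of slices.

FS = 0.72

Ordinary method of slices: FS = Σ[c'·Δl_i + (W_i cosα_i − u_i·Δl_i)·tanφ'] / Σ W_i sinα_i, with Δl_i = b_i / cosα_i.
Slice 1: Δl = 2.2/cos3.3° = 2.204 m; N'_1 = 49·cos3.3° − 12·2.204 = 22.5; c'Δl = 11.46; W sinα = 2.8
Slice 2: Δl = 1.3/cos13.5° = 1.337 m; N'_2 = 70·cos13.5° − 4·1.337 = 62.7; c'Δl = 6.95; W sinα = 16.3
Slice 3: Δl = 3.1/cos27.0° = 3.479 m; N'_3 = 256·cos27.0° − 44·3.479 = 75.0; c'Δl = 18.09; W sinα = 116.2
Slice 4: Δl = 2.9/cos49.0° = 4.420 m; N'_4 = 116·cos49.0° − 17·4.420 = 1.0; c'Δl = 22.99; W sinα = 87.5
Σc'Δl = 59.5 kN/m; ΣN' = 161.2 kN/m; ΣW sinα = 222.9 kN/m
Resisting = 59.5 + 161.2·tan32.3° = 59.5 + 101.9 = 161.4 kN/m
FS = 161.4 / 222.9 = 0.724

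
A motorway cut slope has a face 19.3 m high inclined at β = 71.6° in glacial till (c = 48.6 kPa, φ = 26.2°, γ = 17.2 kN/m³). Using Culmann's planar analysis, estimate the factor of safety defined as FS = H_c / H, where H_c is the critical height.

FS = 1.67

H_c = (4c/γ) · sinβ cosφ / [1 − cos(β − φ)]
    = (4·48.6/17.2) · sin71.6°·cos26.2° / [1 − cos45.4°]
    = 11.302 · 0.8514 / 0.2978 = 32.31 m
FS = H_c / H = 32.31 / 19.3 = 1.674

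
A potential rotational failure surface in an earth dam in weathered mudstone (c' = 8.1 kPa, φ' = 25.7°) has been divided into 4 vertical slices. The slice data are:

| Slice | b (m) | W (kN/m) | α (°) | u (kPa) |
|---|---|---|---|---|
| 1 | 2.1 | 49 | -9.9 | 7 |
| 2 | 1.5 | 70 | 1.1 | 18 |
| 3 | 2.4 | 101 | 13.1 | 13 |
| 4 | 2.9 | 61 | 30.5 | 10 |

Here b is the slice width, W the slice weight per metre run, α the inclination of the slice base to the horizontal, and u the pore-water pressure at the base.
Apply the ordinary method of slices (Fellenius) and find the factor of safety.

Ordinary method of slices: FS = Σ[c'·Δl_i + (W_i cosα_i − u_i·Δl_i)·tanφ'] / Σ W_i sinα_i, with Δl_i = b_i / cosα_i.
Slice 1: Δl = 2.1/cos(-9.9°) = 2.132 m; N'_1 = 49·cos(-9.9°) − 7·2.132 = 33.3; c'Δl = 17.27; W sinα = -8.4
Slice 2: Δl = 1.5/cos1.1° = 1.500 m; N'_2 = 70·cos1.1° − 18·1.500 = 43.0; c'Δl = 12.15; W sinα = 1.3
Slice 3: Δl = 2.4/cos13.1° = 2.464 m; N'_3 = 101·cos13.1° − 13·2.464 = 66.3; c'Δl = 19.96; W sinα = 22.9
Slice 4: Δl = 2.9/cos30.5° = 3.366 m; N'_4 = 61·cos30.5° − 10·3.366 = 18.9; c'Δl = 27.26; W sinα = 31.0
Σc'Δl = 76.6 kN/m; ΣN' = 161.6 kN/m; ΣW sinα = 46.8 kN/m
Resisting = 76.6 + 161.6·tan25.7° = 76.6 + 77.8 = 154.4 kN/m
FS = 154.4 / 46.8 = 3.301

FS = 3.30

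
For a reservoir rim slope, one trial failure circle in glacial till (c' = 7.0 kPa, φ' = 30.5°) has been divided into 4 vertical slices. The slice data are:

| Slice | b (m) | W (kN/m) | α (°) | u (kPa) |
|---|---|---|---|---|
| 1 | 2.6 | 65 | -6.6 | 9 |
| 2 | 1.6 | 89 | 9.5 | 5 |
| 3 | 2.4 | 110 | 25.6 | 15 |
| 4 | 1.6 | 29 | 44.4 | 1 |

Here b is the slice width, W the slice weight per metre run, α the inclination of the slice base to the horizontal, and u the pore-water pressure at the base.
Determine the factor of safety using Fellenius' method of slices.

FS = 2.41

Ordinary method of slices: FS = Σ[c'·Δl_i + (W_i cosα_i − u_i·Δl_i)·tanφ'] / Σ W_i sinα_i, with Δl_i = b_i / cosα_i.
Slice 1: Δl = 2.6/cos(-6.6°) = 2.617 m; N'_1 = 65·cos(-6.6°) − 9·2.617 = 41.0; c'Δl = 18.32; W sinα = -7.5
Slice 2: Δl = 1.6/cos9.5° = 1.622 m; N'_2 = 89·cos9.5° − 5·1.622 = 79.7; c'Δl = 11.36; W sinα = 14.7
Slice 3: Δl = 2.4/cos25.6° = 2.661 m; N'_3 = 110·cos25.6° − 15·2.661 = 59.3; c'Δl = 18.63; W sinα = 47.5
Slice 4: Δl = 1.6/cos44.4° = 2.239 m; N'_4 = 29·cos44.4° − 1·2.239 = 18.5; c'Δl = 15.68; W sinα = 20.3
Σc'Δl = 64.0 kN/m; ΣN' = 198.4 kN/m; ΣW sinα = 75.0 kN/m
Resisting = 64.0 + 198.4·tan30.5° = 64.0 + 116.9 = 180.9 kN/m
FS = 180.9 / 75.0 = 2.410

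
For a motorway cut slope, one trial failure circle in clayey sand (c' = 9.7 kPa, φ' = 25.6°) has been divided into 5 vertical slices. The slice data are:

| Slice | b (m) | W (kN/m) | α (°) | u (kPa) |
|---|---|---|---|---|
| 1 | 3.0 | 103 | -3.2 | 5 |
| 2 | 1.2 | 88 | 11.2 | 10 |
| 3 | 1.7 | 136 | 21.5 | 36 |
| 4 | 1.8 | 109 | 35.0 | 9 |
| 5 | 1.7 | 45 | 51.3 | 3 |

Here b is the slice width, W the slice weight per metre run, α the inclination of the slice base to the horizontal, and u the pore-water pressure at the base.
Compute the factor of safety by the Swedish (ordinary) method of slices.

Ordinary method of slices: FS = Σ[c'·Δl_i + (W_i cosα_i − u_i·Δl_i)·tanφ'] / Σ W_i sinα_i, with Δl_i = b_i / cosα_i.
Slice 1: Δl = 3.0/cos(-3.2°) = 3.005 m; N'_1 = 103·cos(-3.2°) − 5·3.005 = 87.8; c'Δl = 29.15; W sinα = -5.7
Slice 2: Δl = 1.2/cos11.2° = 1.223 m; N'_2 = 88·cos11.2° − 10·1.223 = 74.1; c'Δl = 11.87; W sinα = 17.1
Slice 3: Δl = 1.7/cos21.5° = 1.827 m; N'_3 = 136·cos21.5° − 36·1.827 = 60.8; c'Δl = 17.72; W sinα = 49.8
Slice 4: Δl = 1.8/cos35.0° = 2.197 m; N'_4 = 109·cos35.0° − 9·2.197 = 69.5; c'Δl = 21.31; W sinα = 62.5
Slice 5: Δl = 1.7/cos51.3° = 2.719 m; N'_5 = 45·cos51.3° − 3·2.719 = 20.0; c'Δl = 26.37; W sinα = 35.1
Σc'Δl = 106.4 kN/m; ΣN' = 312.2 kN/m; ΣW sinα = 158.8 kN/m
Resisting = 106.4 + 312.2·tan25.6° = 106.4 + 149.6 = 256.0 kN/m
FS = 256.0 / 158.8 = 1.612

FS = 1.61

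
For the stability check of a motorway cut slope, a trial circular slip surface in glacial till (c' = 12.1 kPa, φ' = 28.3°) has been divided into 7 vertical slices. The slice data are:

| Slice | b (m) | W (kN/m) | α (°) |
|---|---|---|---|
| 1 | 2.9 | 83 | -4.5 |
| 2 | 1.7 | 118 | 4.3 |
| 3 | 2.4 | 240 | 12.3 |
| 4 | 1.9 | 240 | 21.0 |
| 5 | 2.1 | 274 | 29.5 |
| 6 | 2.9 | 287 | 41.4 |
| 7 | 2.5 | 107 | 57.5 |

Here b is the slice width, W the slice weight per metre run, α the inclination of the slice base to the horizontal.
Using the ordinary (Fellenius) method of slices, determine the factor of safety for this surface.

FS = 1.57

Ordinary method of slices: FS = Σ[c'·Δl_i + (W_i cosα_i)·tanφ'] / Σ W_i sinα_i, with Δl_i = b_i / cosα_i.
Slice 1: Δl = 2.9/cos(-4.5°) = 2.909 m; N'_1 = 83·cos(-4.5°) = 82.7; c'Δl = 35.20; W sinα = -6.5
Slice 2: Δl = 1.7/cos4.3° = 1.705 m; N'_2 = 118·cos4.3° = 117.7; c'Δl = 20.63; W sinα = 8.8
Slice 3: Δl = 2.4/cos12.3° = 2.456 m; N'_3 = 240·cos12.3° = 234.5; c'Δl = 29.72; W sinα = 51.1
Slice 4: Δl = 1.9/cos21.0° = 2.035 m; N'_4 = 240·cos21.0° = 224.1; c'Δl = 24.63; W sinα = 86.0
Slice 5: Δl = 2.1/cos29.5° = 2.413 m; N'_5 = 274·cos29.5° = 238.5; c'Δl = 29.19; W sinα = 134.9
Slice 6: Δl = 2.9/cos41.4° = 3.866 m; N'_6 = 287·cos41.4° = 215.3; c'Δl = 46.78; W sinα = 189.8
Slice 7: Δl = 2.5/cos57.5° = 4.653 m; N'_7 = 107·cos57.5° = 57.5; c'Δl = 56.30; W sinα = 90.2
Σc'Δl = 242.4 kN/m; ΣN' = 1170.2 kN/m; ΣW sinα = 554.4 kN/m
Resisting = 242.4 + 1170.2·tan28.3° = 242.4 + 630.1 = 872.5 kN/m
FS = 872.5 / 554.4 = 1.574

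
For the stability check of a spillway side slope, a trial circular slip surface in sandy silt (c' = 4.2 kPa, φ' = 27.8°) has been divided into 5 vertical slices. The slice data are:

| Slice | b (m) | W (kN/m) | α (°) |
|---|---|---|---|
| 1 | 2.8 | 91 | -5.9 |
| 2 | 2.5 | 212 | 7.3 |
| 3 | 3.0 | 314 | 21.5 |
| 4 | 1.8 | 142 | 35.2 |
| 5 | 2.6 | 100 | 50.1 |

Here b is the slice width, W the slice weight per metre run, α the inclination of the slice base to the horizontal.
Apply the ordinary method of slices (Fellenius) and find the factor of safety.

Ordinary method of slices: FS = Σ[c'·Δl_i + (W_i cosα_i)·tanφ'] / Σ W_i sinα_i, with Δl_i = b_i / cosα_i.
Slice 1: Δl = 2.8/cos(-5.9°) = 2.815 m; N'_1 = 91·cos(-5.9°) = 90.5; c'Δl = 11.82; W sinα = -9.4
Slice 2: Δl = 2.5/cos7.3° = 2.520 m; N'_2 = 212·cos7.3° = 210.3; c'Δl = 10.59; W sinα = 26.9
Slice 3: Δl = 3.0/cos21.5° = 3.224 m; N'_3 = 314·cos21.5° = 292.2; c'Δl = 13.54; W sinα = 115.1
Slice 4: Δl = 1.8/cos35.2° = 2.203 m; N'_4 = 142·cos35.2° = 116.0; c'Δl = 9.25; W sinα = 81.9
Slice 5: Δl = 2.6/cos50.1° = 4.053 m; N'_5 = 100·cos50.1° = 64.1; c'Δl = 17.02; W sinα = 76.7
Σc'Δl = 62.2 kN/m; ΣN' = 773.1 kN/m; ΣW sinα = 291.2 kN/m
Resisting = 62.2 + 773.1·tan27.8° = 62.2 + 407.6 = 469.9 kN/m
FS = 469.9 / 291.2 = 1.613

FS = 1.61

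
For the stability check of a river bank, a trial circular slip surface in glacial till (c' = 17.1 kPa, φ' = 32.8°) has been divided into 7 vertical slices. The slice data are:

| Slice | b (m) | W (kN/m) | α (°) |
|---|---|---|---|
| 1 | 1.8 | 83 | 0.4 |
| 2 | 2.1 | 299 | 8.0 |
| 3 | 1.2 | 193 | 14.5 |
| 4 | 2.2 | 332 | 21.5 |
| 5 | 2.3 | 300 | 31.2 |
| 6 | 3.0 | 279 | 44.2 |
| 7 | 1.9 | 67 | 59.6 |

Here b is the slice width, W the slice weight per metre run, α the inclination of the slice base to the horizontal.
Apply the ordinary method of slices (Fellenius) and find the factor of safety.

FS = 1.92

Ordinary method of slices: FS = Σ[c'·Δl_i + (W_i cosα_i)·tanφ'] / Σ W_i sinα_i, with Δl_i = b_i / cosα_i.
Slice 1: Δl = 1.8/cos0.4° = 1.800 m; N'_1 = 83·cos0.4° = 83.0; c'Δl = 30.78; W sinα = 0.6
Slice 2: Δl = 2.1/cos8.0° = 2.121 m; N'_2 = 299·cos8.0° = 296.1; c'Δl = 36.26; W sinα = 41.6
Slice 3: Δl = 1.2/cos14.5° = 1.239 m; N'_3 = 193·cos14.5° = 186.9; c'Δl = 21.20; W sinα = 48.3
Slice 4: Δl = 2.2/cos21.5° = 2.365 m; N'_4 = 332·cos21.5° = 308.9; c'Δl = 40.43; W sinα = 121.7
Slice 5: Δl = 2.3/cos31.2° = 2.689 m; N'_5 = 300·cos31.2° = 256.6; c'Δl = 45.98; W sinα = 155.4
Slice 6: Δl = 3.0/cos44.2° = 4.185 m; N'_6 = 279·cos44.2° = 200.0; c'Δl = 71.56; W sinα = 194.5
Slice 7: Δl = 1.9/cos59.6° = 3.755 m; N'_7 = 67·cos59.6° = 33.9; c'Δl = 64.21; W sinα = 57.8
Σc'Δl = 310.4 kN/m; ΣN' = 1365.4 kN/m; ΣW sinα = 619.9 kN/m
Resisting = 310.4 + 1365.4·tan32.8° = 310.4 + 879.9 = 1190.3 kN/m
FS = 1190.3 / 619.9 = 1.920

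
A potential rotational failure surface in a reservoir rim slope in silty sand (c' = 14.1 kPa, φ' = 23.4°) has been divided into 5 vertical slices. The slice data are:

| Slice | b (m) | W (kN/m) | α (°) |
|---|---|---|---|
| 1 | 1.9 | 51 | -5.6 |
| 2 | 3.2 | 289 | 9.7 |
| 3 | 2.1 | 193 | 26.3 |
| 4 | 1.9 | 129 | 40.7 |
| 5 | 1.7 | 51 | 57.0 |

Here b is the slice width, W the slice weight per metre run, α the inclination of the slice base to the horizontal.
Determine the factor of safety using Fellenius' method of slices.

FS = 1.79

Ordinary method of slices: FS = Σ[c'·Δl_i + (W_i cosα_i)·tanφ'] / Σ W_i sinα_i, with Δl_i = b_i / cosα_i.
Slice 1: Δl = 1.9/cos(-5.6°) = 1.909 m; N'_1 = 51·cos(-5.6°) = 50.8; c'Δl = 26.92; W sinα = -5.0
Slice 2: Δl = 3.2/cos9.7° = 3.246 m; N'_2 = 289·cos9.7° = 284.9; c'Δl = 45.77; W sinα = 48.7
Slice 3: Δl = 2.1/cos26.3° = 2.342 m; N'_3 = 193·cos26.3° = 173.0; c'Δl = 33.03; W sinα = 85.5
Slice 4: Δl = 1.9/cos40.7° = 2.506 m; N'_4 = 129·cos40.7° = 97.8; c'Δl = 35.34; W sinα = 84.1
Slice 5: Δl = 1.7/cos57.0° = 3.121 m; N'_5 = 51·cos57.0° = 27.8; c'Δl = 44.01; W sinα = 42.8
Σc'Δl = 185.1 kN/m; ΣN' = 634.2 kN/m; ΣW sinα = 256.1 kN/m
Resisting = 185.1 + 634.2·tan23.4° = 185.1 + 274.5 = 459.5 kN/m
FS = 459.5 / 256.1 = 1.794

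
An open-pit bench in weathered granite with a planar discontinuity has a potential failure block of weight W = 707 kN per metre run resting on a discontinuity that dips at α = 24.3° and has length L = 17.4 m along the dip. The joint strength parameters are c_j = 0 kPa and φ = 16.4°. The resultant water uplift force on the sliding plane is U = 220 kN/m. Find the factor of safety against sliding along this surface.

FS = 0.43

Resolving the block weight along and normal to the plane and applying the Mohr–Coulomb strength on the joint:
N' = W cosα − U = 707·cos24.3° − 220 = 424.4 kN/m
Driving force T = W sinα = 707·sin24.3° = 290.9 kN/m
Resisting force R = c_j·L + N'·tanφ = 0·17.4 + 424.4·tan16.4° = 0.0 + 124.9 = 124.9 kN/m
FS = R / T = 124.9 / 290.9 = 0.429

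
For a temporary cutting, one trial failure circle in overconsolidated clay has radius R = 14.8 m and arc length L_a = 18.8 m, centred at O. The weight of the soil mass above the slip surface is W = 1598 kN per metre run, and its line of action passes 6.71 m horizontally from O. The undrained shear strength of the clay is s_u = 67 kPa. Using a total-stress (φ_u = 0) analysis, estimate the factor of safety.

FS = 1.74

Taking moments about the centre O, the resisting moment is provided by the undrained shear strength acting along the arc:
M_R = s_u·L_a·R = 67·18.80·14.8 = 18642.1 kN·m/m
M_D = W·d = 1598·6.71 = 10722.6 kN·m/m
FS = M_R / M_D = 18642.1 / 10722.6 = 1.739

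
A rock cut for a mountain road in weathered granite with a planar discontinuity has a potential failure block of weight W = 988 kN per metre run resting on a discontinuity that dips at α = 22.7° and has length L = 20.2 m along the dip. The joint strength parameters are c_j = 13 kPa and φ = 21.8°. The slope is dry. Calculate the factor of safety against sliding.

Resolving the block weight along and normal to the plane and applying the Mohr–Coulomb strength on the joint:
N' = W cosα = 988·cos22.7° = 911.5 kN/m
Driving force T = W sinα = 988·sin22.7° = 381.3 kN/m
Resisting force R = c_j·L + N'·tanφ = 13·20.2 + 911.5·tan21.8° = 262.6 + 364.6 = 627.2 kN/m
FS = R / T = 627.2 / 381.3 = 1.645

FS = 1.64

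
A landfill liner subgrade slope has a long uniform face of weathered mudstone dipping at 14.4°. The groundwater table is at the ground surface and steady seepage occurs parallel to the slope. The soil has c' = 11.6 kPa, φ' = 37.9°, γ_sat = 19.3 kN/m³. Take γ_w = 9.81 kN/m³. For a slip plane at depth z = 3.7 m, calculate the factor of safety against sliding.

With seepage parallel to the slope and the water table at the surface, the effective normal stress on the slip plane uses the buoyant unit weight γ' = γ_sat − γ_w while the driving shear stress uses γ_sat:
FS = [c' + γ' z cos²β tanφ'] / [γ_sat z sinβ cosβ]
γ' = 19.3 − 9.81 = 9.49 kN/m³
Numerator = 11.6 + 9.49·3.7·cos²14.4°·tan37.9° = 11.6 + 9.49·3.7·0.9382·0.7785 = 37.244 kPa
Denominator = 19.3·3.7·sin14.4°·cos14.4° = 19.3·3.7·0.2487·0.9686 = 17.201 kPa
FS = 37.244 / 17.201 = 2.165

FS = 2.17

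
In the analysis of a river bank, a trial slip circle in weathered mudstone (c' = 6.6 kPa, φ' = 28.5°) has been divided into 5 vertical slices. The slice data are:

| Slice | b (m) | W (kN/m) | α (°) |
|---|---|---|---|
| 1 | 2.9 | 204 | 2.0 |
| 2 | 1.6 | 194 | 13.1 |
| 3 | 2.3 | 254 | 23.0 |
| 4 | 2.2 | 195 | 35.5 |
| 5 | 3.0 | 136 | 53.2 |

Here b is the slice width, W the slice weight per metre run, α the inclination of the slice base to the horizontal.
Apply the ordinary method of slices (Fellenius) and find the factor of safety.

Ordinary method of slices: FS = Σ[c'·Δl_i + (W_i cosα_i)·tanφ'] / Σ W_i sinα_i, with Δl_i = b_i / cosα_i.
Slice 1: Δl = 2.9/cos2.0° = 2.902 m; N'_1 = 204·cos2.0° = 203.9; c'Δl = 19.15; W sinα = 7.1
Slice 2: Δl = 1.6/cos13.1° = 1.643 m; N'_2 = 194·cos13.1° = 189.0; c'Δl = 10.84; W sinα = 44.0
Slice 3: Δl = 2.3/cos23.0° = 2.499 m; N'_3 = 254·cos23.0° = 233.8; c'Δl = 16.49; W sinα = 99.2
Slice 4: Δl = 2.2/cos35.5° = 2.702 m; N'_4 = 195·cos35.5° = 158.8; c'Δl = 17.84; W sinα = 113.2
Slice 5: Δl = 3.0/cos53.2° = 5.008 m; N'_5 = 136·cos53.2° = 81.5; c'Δl = 33.05; W sinα = 108.9
Σc'Δl = 97.4 kN/m; ΣN' = 866.9 kN/m; ΣW sinα = 372.5 kN/m
Resisting = 97.4 + 866.9·tan28.5° = 97.4 + 470.7 = 568.0 kN/m
FS = 568.0 / 372.5 = 1.525

FS = 1.53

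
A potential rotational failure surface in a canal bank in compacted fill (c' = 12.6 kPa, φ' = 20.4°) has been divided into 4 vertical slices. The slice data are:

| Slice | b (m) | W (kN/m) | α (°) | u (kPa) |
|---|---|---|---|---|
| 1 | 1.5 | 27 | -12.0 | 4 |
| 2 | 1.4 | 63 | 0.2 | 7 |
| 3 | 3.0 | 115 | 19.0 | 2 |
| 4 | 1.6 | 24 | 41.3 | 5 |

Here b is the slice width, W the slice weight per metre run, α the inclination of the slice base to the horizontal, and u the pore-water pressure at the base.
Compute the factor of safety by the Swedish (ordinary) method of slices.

FS = 3.59

Ordinary method of slices: FS = Σ[c'·Δl_i + (W_i cosα_i − u_i·Δl_i)·tanφ'] / Σ W_i sinα_i, with Δl_i = b_i / cosα_i.
Slice 1: Δl = 1.5/cos(-12.0°) = 1.534 m; N'_1 = 27·cos(-12.0°) − 4·1.534 = 20.3; c'Δl = 19.32; W sinα = -5.6
Slice 2: Δl = 1.4/cos0.2° = 1.400 m; N'_2 = 63·cos0.2° − 7·1.400 = 53.2; c'Δl = 17.64; W sinα = 0.2
Slice 3: Δl = 3.0/cos19.0° = 3.173 m; N'_3 = 115·cos19.0° − 2·3.173 = 102.4; c'Δl = 39.98; W sinα = 37.4
Slice 4: Δl = 1.6/cos41.3° = 2.130 m; N'_4 = 24·cos41.3° − 5·2.130 = 7.4; c'Δl = 26.83; W sinα = 15.8
Σc'Δl = 103.8 kN/m; ΣN' = 183.2 kN/m; ΣW sinα = 47.9 kN/m
Resisting = 103.8 + 183.2·tan20.4° = 103.8 + 68.1 = 171.9 kN/m
FS = 171.9 / 47.9 = 3.590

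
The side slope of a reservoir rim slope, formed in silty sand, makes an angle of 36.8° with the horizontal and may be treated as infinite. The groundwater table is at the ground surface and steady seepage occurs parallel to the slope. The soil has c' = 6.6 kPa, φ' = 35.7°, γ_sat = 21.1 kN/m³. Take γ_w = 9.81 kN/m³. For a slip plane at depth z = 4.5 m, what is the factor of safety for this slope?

With seepage parallel to the slope and the water table at the surface, the effective normal stress on the slip plane uses the buoyant unit weight γ' = γ_sat − γ_w while the driving shear stress uses γ_sat:
FS = [c' + γ' z cos²β tanφ'] / [γ_sat z sinβ cosβ]
γ' = 21.1 − 9.81 = 11.29 kN/m³
Numerator = 6.6 + 11.29·4.5·cos²36.8°·tan35.7° = 6.6 + 11.29·4.5·0.6412·0.7186 = 30.007 kPa
Denominator = 21.1·4.5·sin36.8°·cos36.8° = 21.1·4.5·0.5990·0.8007 = 45.543 kPa
FS = 30.007 / 45.543 = 0.659

FS = 0.66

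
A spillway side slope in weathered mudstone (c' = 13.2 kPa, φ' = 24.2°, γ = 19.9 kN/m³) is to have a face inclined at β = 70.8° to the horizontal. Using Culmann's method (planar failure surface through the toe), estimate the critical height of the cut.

Culmann's analysis gives the critical failure plane at α_cr = (β + φ')/2 = (70.8 + 24.2)/2 = 47.5°, and the critical height
H_c = (4c'/γ) · sinβ cosφ' / [1 − cos(β − φ')]
    = (4·13.2/19.9) · sin70.8°·cos24.2° / [1 − cos(46.6°)]
    = 2.653 · 0.9444·0.9121 / [1 − 0.6871]
    = 2.653 · 0.8614 / 0.3129
    = 7.30 m

H_c = 7.30 m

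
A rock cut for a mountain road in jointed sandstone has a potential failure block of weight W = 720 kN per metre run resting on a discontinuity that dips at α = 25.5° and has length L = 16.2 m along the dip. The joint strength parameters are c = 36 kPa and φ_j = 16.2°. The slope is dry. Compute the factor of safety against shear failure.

Resolving the block weight along and normal to the plane and applying the Mohr–Coulomb strength on the joint:
N' = W cosα = 720·cos25.5° = 649.9 kN/m
Driving force T = W sinα = 720·sin25.5° = 310.0 kN/m
Resisting force R = c·L + N'·tanφ_j = 36·16.2 + 649.9·tan16.2° = 583.2 + 188.8 = 772.0 kN/m
FS = R / T = 772.0 / 310.0 = 2.491

FS = 2.49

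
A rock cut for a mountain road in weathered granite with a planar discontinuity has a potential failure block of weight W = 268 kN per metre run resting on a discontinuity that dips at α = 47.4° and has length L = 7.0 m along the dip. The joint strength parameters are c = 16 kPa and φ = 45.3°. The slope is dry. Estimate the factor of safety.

Resolving the block weight along and normal to the plane and applying the Mohr–Coulomb strength on the joint:
N' = W cosα = 268·cos47.4° = 181.4 kN/m
Driving force T = W sinα = 268·sin47.4° = 197.3 kN/m
Resisting force R = c·L + N'·tanφ = 16·7.0 + 181.4·tan45.3° = 112.0 + 183.3 = 295.3 kN/m
FS = R / T = 295.3 / 197.3 = 1.497

FS = 1.50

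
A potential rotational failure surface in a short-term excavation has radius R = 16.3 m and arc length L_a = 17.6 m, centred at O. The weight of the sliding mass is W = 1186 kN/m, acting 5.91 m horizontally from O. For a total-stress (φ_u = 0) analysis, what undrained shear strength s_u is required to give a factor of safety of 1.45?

s_u = 35.4 kPa

FS = s_u·L_a·R / (W·d), so s_u = FS·W·d / (L_a·R).
s_u = 1.45·1186·5.91 / (17.60·16.3) = 10163.4 / 286.88 = 35.43 kPa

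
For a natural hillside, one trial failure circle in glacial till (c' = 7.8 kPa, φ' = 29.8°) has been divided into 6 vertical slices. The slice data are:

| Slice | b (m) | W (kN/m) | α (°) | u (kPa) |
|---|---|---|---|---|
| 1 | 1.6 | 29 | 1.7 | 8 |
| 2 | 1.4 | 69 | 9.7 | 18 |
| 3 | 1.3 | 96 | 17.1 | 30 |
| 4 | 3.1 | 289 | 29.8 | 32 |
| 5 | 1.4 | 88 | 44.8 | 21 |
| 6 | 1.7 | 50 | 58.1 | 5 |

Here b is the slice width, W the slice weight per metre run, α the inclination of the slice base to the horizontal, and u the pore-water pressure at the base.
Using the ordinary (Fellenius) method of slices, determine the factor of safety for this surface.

Ordinary method of slices: FS = Σ[c'·Δl_i + (W_i cosα_i − u_i·Δl_i)·tanφ'] / Σ W_i sinα_i, with Δl_i = b_i / cosα_i.
Slice 1: Δl = 1.6/cos1.7° = 1.601 m; N'_1 = 29·cos1.7° − 8·1.601 = 16.2; c'Δl = 12.49; W sinα = 0.9
Slice 2: Δl = 1.4/cos9.7° = 1.420 m; N'_2 = 69·cos9.7° − 18·1.420 = 42.4; c'Δl = 11.08; W sinα = 11.6
Slice 3: Δl = 1.3/cos17.1° = 1.360 m; N'_3 = 96·cos17.1° − 30·1.360 = 51.0; c'Δl = 10.61; W sinα = 28.2
Slice 4: Δl = 3.1/cos29.8° = 3.572 m; N'_4 = 289·cos29.8° − 32·3.572 = 136.5; c'Δl = 27.86; W sinα = 143.6
Slice 5: Δl = 1.4/cos44.8° = 1.973 m; N'_5 = 88·cos44.8° − 21·1.973 = 21.0; c'Δl = 15.39; W sinα = 62.0
Slice 6: Δl = 1.7/cos58.1° = 3.217 m; N'_6 = 50·cos58.1° − 5·3.217 = 10.3; c'Δl = 25.09; W sinα = 42.4
Σc'Δl = 102.5 kN/m; ΣN' = 277.4 kN/m; ΣW sinα = 288.8 kN/m
Resisting = 102.5 + 277.4·tan29.8° = 102.5 + 158.9 = 261.4 kN/m
FS = 261.4 / 288.8 = 0.905

FS = 0.91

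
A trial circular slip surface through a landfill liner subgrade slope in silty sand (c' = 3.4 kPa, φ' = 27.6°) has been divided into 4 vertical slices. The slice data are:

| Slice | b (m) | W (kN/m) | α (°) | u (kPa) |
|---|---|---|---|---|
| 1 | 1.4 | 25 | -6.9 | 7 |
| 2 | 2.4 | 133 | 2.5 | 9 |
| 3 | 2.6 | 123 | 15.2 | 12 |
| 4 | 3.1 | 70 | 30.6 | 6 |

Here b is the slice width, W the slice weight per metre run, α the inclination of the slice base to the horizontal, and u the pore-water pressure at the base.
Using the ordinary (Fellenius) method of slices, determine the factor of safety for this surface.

Ordinary method of slices: FS = Σ[c'·Δl_i + (W_i cosα_i − u_i·Δl_i)·tanφ'] / Σ W_i sinα_i, with Δl_i = b_i / cosα_i.
Slice 1: Δl = 1.4/cos(-6.9°) = 1.410 m; N'_1 = 25·cos(-6.9°) − 7·1.410 = 14.9; c'Δl = 4.79; W sinα = -3.0
Slice 2: Δl = 2.4/cos2.5° = 2.402 m; N'_2 = 133·cos2.5° − 9·2.402 = 111.3; c'Δl = 8.17; W sinα = 5.8
Slice 3: Δl = 2.6/cos15.2° = 2.694 m; N'_3 = 123·cos15.2° − 12·2.694 = 86.4; c'Δl = 9.16; W sinα = 32.2
Slice 4: Δl = 3.1/cos30.6° = 3.602 m; N'_4 = 70·cos30.6° − 6·3.602 = 38.6; c'Δl = 12.25; W sinα = 35.6
Σc'Δl = 34.4 kN/m; ΣN' = 251.2 kN/m; ΣW sinα = 70.7 kN/m
Resisting = 34.4 + 251.2·tan27.6° = 34.4 + 131.3 = 165.7 kN/m
FS = 165.7 / 70.7 = 2.344

FS = 2.34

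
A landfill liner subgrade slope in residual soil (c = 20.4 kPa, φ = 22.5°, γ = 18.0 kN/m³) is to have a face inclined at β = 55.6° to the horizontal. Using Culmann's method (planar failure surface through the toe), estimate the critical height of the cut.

H_c = 21.30 m

Culmann's analysis gives the critical failure plane at α_cr = (β + φ)/2 = (55.6 + 22.5)/2 = 39.0°, and the critical height
H_c = (4c/γ) · sinβ cosφ / [1 − cos(β − φ)]
    = (4·20.4/18.0) · sin55.6°·cos22.5° / [1 − cos(33.1°)]
    = 4.533 · 0.8251·0.9239 / [1 − 0.8377]
    = 4.533 · 0.7623 / 0.1623
    = 21.30 m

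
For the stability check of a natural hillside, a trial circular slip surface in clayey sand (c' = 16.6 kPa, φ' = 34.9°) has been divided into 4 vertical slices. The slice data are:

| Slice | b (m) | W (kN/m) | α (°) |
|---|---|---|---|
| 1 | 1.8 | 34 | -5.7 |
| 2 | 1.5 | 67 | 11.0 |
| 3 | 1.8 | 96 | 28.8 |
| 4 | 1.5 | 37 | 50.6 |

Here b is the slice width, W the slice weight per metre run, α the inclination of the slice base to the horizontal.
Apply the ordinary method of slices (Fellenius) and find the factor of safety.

Ordinary method of slices: FS = Σ[c'·Δl_i + (W_i cosα_i)·tanφ'] / Σ W_i sinα_i, with Δl_i = b_i / cosα_i.
Slice 1: Δl = 1.8/cos(-5.7°) = 1.809 m; N'_1 = 34·cos(-5.7°) = 33.8; c'Δl = 30.03; W sinα = -3.4
Slice 2: Δl = 1.5/cos11.0° = 1.528 m; N'_2 = 67·cos11.0° = 65.8; c'Δl = 25.37; W sinα = 12.8
Slice 3: Δl = 1.8/cos28.8° = 2.054 m; N'_3 = 96·cos28.8° = 84.1; c'Δl = 34.10; W sinα = 46.2
Slice 4: Δl = 1.5/cos50.6° = 2.363 m; N'_4 = 37·cos50.6° = 23.5; c'Δl = 39.23; W sinα = 28.6
Σc'Δl = 128.7 kN/m; ΣN' = 207.2 kN/m; ΣW sinα = 84.2 kN/m
Resisting = 128.7 + 207.2·tan34.9° = 128.7 + 144.6 = 273.3 kN/m
FS = 273.3 / 84.2 = 3.244

FS = 3.24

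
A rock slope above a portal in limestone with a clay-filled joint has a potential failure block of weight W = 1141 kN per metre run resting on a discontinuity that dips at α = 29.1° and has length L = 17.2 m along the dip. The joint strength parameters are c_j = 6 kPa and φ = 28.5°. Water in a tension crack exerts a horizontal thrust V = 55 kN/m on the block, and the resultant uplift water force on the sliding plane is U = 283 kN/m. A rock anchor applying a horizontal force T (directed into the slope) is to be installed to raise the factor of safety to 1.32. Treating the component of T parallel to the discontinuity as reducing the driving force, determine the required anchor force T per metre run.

T = 225 kN/m

Resolving forces along and normal to the sliding plane, with the horizontal anchor force T adding T·sinα to the effective normal force and T·cosα acting up the plane against the driving force:
FS = [c_jL + (W cosα − U − V sinα + T sinα) tanφ] / [W sinα + V cosα − T cosα]
Without the anchor: N' = 687.2 kN/m, driving T_d = 603.0 kN/m, resisting R = 6·17.2 + 687.2·tan28.5° = 476.3 kN/m, FS = 0.79.
Setting FS = 1.32 and solving for T:
1.32·(603.0 − T cos29.1°) = 476.3 + T sin29.1°·tan28.5°
T·(sin29.1°·tan28.5° + 1.32·cos29.1°) = 1.32·603.0 − 476.3
T·(0.4863·0.5430 + 1.32·0.8738) = 795.9 − 476.3 = 319.6
T·1.4174 = 319.6
T = 225.5 kN/m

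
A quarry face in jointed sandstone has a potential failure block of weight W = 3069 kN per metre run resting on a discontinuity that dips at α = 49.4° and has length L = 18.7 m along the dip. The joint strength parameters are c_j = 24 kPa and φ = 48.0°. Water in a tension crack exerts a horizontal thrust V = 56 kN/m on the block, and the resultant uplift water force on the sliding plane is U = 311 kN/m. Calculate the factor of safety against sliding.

Resolving the block weight along and normal to the plane and applying the Mohr–Coulomb strength on the joint:
N' = W cosα − U − V sinα = 3069·cos49.4° − 311 − 56·sin49.4° = 1643.7 kN/m
Driving force T = W sinα + V cosα = 3069·sin49.4° + 56·cos49.4° = 2366.6 kN/m
Resisting force R = c_j·L + N'·tanφ = 24·18.7 + 1643.7·tan48.0° = 448.8 + 1825.5 = 2274.3 kN/m
FS = R / T = 2274.3 / 2366.6 = 0.961

FS = 0.96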